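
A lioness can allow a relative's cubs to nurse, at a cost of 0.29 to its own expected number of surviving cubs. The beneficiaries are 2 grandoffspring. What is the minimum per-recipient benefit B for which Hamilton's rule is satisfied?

0.58

r to a grandoffspring = 0.25 (two parent–offspring links: r = (1/2)^2 = 1/4).
Hamilton's rule with n recipients of equal r: n·r·B > C, so B > C/(n·r) = 0.29/(2·0.25) = 0.58.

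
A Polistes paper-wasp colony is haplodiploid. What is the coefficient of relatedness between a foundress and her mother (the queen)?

0.5

One meiotic link between diploid queen and diploid daughter: r = 1/2.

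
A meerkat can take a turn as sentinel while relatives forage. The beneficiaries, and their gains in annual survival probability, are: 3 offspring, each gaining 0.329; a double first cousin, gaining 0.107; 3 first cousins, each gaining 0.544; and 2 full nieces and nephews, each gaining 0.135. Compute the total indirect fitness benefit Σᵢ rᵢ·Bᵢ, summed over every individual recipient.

0.79175

r to an offspring = 1/2 (one parent–offspring link: r = (1/2)^1 = 1/2).
r to a double first cousin = 0.25 (double first cousins share both grandparent pairs — four paths of length 4: r = 4·(1/2)^4 = 1/4).
r to a first cousin = 0.125 (first cousins share one grandparent pair — two paths of length 4: r = 2·(1/2)^4 = 1/8).
r to a full niece or nephew = 1/4 (full aunt/uncle↔niece/nephew: two paths of length 3 through the shared grandparent pair: r = 2·(1/2)^3 = 1/4).
Summing one r·B term per recipient: 3·0.5·0.329 + 1·0.25·0.107 + 3·0.125·0.544 + 2·0.25·0.135 = 0.79175.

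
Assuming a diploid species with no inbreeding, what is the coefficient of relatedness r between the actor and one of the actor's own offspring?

Each parent–offspring link contributes a factor of 1/2, and independent paths through distinct common ancestors add.
One parent–offspring link: r = (1/2)^1 = 1/2.

0.5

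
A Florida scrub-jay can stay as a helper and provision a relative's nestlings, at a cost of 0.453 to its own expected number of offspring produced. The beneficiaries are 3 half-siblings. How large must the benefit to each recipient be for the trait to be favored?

0.604

r to a half-sibling = 1/4 (half-sibs share one parent — one path of length 2: r = (1/2)^2 = 1/4).
Hamilton's rule with n recipients of equal r: n·r·B > C, so B > C/(n·r) = 0.453/(3·0.25) = 0.604.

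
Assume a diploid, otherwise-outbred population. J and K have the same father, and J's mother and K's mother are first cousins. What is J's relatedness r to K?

0.28125

With two independent routes of shared ancestry, r is the sum of the two contributions.
J and K are related in two ways: half-sibs through their shared father (r = 1/4) and second cousins through their mothers (r = 1/32).
r = 1/4 + 1/32 = 9/32 = 0.28125.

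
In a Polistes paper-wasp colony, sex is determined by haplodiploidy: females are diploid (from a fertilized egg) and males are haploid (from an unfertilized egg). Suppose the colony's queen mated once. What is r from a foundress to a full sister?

0.75

Haplodiploid full sisters inherit their father's entire haploid genome identically (contributing 1/2) and on average half of their mother's contribution (1/2 · 1/2 = 1/4); r = 1/2 + 1/4 = 3/4.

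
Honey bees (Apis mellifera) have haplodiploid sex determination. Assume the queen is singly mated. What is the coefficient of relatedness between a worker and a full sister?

0.75

Haplodiploid full sisters inherit their father's entire haploid genome identically (contributing 1/2) and on average half of their mother's contribution (1/2 · 1/2 = 1/4); r = 1/2 + 1/4 = 3/4.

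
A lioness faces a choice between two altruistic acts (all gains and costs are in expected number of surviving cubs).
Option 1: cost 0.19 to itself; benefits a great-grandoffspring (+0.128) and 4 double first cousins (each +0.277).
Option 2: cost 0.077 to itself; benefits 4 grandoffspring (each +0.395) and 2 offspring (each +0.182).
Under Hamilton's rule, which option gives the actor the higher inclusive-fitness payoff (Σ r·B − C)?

Option 2

Option 1: r to a great-grandoffspring = 0.125.
Option 1: r to a double first cousin = 0.25.
Option 1: Σ r·B − C = (1·0.125·0.128 + 4·0.25·0.277) − 0.19 = 0.103.
Option 2: r to a grandoffspring = 0.25.
Option 2: r to an offspring = 0.5.
Option 2: Σ r·B − C = (4·0.25·0.395 + 2·0.5·0.182) − 0.077 = 0.5.
Option 2 has the higher net inclusive-fitness payoff.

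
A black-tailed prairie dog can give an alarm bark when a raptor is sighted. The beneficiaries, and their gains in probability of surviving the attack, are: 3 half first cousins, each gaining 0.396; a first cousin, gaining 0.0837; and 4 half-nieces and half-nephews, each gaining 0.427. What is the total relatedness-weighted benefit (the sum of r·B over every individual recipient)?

r to a half first cousin = 0.0625 (half first cousins share one grandparent — one path of length 4: r = (1/2)^4 = 1/16).
r to a first cousin = 0.125 (first cousins share one grandparent pair — two paths of length 4: r = 2·(1/2)^4 = 1/8).
r to a half-niece or half-nephew = 0.125 (half-aunt/uncle↔niece/nephew: one path of length 3: r = (1/2)^3 = 1/8).
Summing one r·B term per recipient: 3·0.0625·0.396 + 1·0.125·0.0837 + 4·0.125·0.427 = 0.2982125.

0.2982125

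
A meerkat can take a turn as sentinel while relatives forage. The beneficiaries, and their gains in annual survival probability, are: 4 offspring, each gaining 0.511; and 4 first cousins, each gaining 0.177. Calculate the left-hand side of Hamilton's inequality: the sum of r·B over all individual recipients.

1.1105

r to an offspring = 0.5 (one parent–offspring link: r = (1/2)^1 = 1/2).
r to a first cousin = 0.125 (first cousins share one grandparent pair — two paths of length 4: r = 2·(1/2)^4 = 1/8).
Summing one r·B term per recipient: 4·0.5·0.511 + 4·0.125·0.177 = 1.1105.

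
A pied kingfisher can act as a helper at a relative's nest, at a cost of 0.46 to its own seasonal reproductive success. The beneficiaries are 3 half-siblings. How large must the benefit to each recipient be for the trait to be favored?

r to a half-sibling = 0.25 (half-sibs share one parent — one path of length 2: r = (1/2)^2 = 1/4).
Hamilton's rule with n recipients of equal r: n·r·B > C, so B > C/(n·r) = 0.46/(3·0.25) = 0.6133.

0.6133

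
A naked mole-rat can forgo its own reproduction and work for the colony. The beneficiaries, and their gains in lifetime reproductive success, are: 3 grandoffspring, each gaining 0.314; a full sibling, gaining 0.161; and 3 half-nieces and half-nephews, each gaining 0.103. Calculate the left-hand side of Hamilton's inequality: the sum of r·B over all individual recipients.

0.354625

r to a grandoffspring = 0.25 (two parent–offspring links: r = (1/2)^2 = 1/4).
r to a full sibling = 1/2 (full sibs share both parents — two paths of length 2: r = 2·(1/2)^2 = 1/2).
r to a half-niece or half-nephew = 0.125 (half-aunt/uncle↔niece/nephew: one path of length 3: r = (1/2)^3 = 1/8).
Summing one r·B term per recipient: 3·0.25·0.314 + 1·0.5·0.161 + 3·0.125·0.103 = 0.354625.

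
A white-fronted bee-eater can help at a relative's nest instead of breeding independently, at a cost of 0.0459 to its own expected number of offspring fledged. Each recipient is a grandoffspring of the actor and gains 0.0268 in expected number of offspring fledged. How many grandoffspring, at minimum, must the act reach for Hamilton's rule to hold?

7

r to a grandoffspring = 1/4 (two parent–offspring links: r = (1/2)^2 = 1/4).
Hamilton's rule: n·r·B > C  ⇒  n > C/(r·B) = 0.0459/(0.25·0.0268) = 6.851.
The smallest integer exceeding 6.851 is 7.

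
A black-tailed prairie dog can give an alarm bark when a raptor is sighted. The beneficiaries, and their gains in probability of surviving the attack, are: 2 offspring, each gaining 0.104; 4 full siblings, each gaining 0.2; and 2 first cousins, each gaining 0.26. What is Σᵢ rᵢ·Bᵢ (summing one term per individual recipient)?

r to an offspring = 1/2 (one parent–offspring link: r = (1/2)^1 = 1/2).
r to a full sibling = 1/2 (full sibs share both parents — two paths of length 2: r = 2·(1/2)^2 = 1/2).
r to a first cousin = 0.125 (first cousins share one grandparent pair — two paths of length 4: r = 2·(1/2)^4 = 1/8).
Summing one r·B term per recipient: 2·0.5·0.104 + 4·0.5·0.2 + 2·0.125·0.26 = 0.569.

0.569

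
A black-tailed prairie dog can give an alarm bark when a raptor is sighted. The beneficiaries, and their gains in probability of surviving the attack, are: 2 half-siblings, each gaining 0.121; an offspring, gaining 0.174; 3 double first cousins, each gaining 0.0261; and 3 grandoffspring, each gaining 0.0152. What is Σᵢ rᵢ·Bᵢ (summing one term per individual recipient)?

0.178475

r to a half-sibling = 1/4 (half-sibs share one parent — one path of length 2: r = (1/2)^2 = 1/4).
r to an offspring = 0.5 (one parent–offspring link: r = (1/2)^1 = 1/2).
r to a double first cousin = 1/4 (double first cousins share both grandparent pairs — four paths of length 4: r = 4·(1/2)^4 = 1/4).
r to a grandoffspring = 1/4 (two parent–offspring links: r = (1/2)^2 = 1/4).
Summing one r·B term per recipient: 2·0.25·0.121 + 1·0.5·0.174 + 3·0.25·0.0261 + 3·0.25·0.0152 = 0.178475.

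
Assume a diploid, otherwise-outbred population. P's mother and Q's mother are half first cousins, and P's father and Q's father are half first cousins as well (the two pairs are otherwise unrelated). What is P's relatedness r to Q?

Wright's path rule: contributions from independent ancestry routes add.
P and Q are related in two ways: half second cousins through their mothers (r = 1/64) and half second cousins through their fathers (r = 1/64).
r = 1/64 + 1/64 = 0.03125.

0.03125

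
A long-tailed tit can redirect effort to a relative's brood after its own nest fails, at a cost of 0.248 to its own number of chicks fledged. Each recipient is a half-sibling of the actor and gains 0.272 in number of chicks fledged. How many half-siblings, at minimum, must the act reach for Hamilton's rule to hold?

r to a half-sibling = 0.25 (half-sibs share one parent — one path of length 2: r = (1/2)^2 = 1/4).
Hamilton's rule: n·r·B > C  ⇒  n > C/(r·B) = 0.248/(0.25·0.272) = 3.647.
The smallest integer exceeding 3.647 is 4.

4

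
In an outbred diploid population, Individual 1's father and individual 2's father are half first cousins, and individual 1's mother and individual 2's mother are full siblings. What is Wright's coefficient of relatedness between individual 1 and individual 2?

Wright's path rule: contributions from independent ancestry routes add.
Individual 1 and individual 2 are related in two ways: half second cousins through their fathers (r = 1/64) and first cousins through their mothers (r = 1/8).
r = 1/64 + 1/8 = 0.140625.

0.140625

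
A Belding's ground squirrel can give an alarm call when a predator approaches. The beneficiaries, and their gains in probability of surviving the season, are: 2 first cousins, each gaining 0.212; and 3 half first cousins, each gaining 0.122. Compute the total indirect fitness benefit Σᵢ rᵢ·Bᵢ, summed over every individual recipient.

0.075875

r to a first cousin = 1/8 (first cousins share one grandparent pair — two paths of length 4: r = 2·(1/2)^4 = 1/8).
r to a half first cousin = 0.0625 (half first cousins share one grandparent — one path of length 4: r = (1/2)^4 = 1/16).
Summing one r·B term per recipient: 2·0.125·0.212 + 3·0.0625·0.122 = 0.075875.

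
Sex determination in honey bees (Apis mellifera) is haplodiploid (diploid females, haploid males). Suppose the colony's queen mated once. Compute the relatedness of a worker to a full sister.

Haplodiploid full sisters inherit their father's entire haploid genome identically (contributing 1/2) and on average half of their mother's contribution (1/2 · 1/2 = 1/4); r = 1/2 + 1/4 = 3/4.

0.75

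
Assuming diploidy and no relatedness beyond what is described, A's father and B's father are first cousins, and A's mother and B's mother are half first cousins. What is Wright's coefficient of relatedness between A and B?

Wright's path rule: contributions from independent ancestry routes add.
A and B are related in two ways: second cousins through their fathers (r = 1/32) and half second cousins through their mothers (r = 1/64).
r = 1/32 + 1/64 = 0.046875.

0.046875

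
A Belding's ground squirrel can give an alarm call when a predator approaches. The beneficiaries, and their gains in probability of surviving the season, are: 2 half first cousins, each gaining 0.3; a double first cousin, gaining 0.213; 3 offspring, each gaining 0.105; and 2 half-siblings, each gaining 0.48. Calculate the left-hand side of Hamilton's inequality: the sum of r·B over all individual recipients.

r to a half first cousin = 1/16 (half first cousins share one grandparent — one path of length 4: r = (1/2)^4 = 1/16).
r to a double first cousin = 1/4 (double first cousins share both grandparent pairs — four paths of length 4: r = 4·(1/2)^4 = 1/4).
r to an offspring = 1/2 (one parent–offspring link: r = (1/2)^1 = 1/2).
r to a half-sibling = 1/4 (half-sibs share one parent — one path of length 2: r = (1/2)^2 = 1/4).
Summing one r·B term per recipient: 2·0.0625·0.3 + 1·0.25·0.213 + 3·0.5·0.105 + 2·0.25·0.48 = 0.48825.

0.48825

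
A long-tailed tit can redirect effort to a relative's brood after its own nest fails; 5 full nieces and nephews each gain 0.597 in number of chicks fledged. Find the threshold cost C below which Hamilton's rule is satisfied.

0.74625

r to a full niece or nephew = 0.25 (full aunt/uncle↔niece/nephew: two paths of length 3 through the shared grandparent pair: r = 2·(1/2)^3 = 1/4).
Hamilton's rule: n·r·B > C, so the trait is favored while C < n·r·B = 5·0.25·0.597 = 0.74625.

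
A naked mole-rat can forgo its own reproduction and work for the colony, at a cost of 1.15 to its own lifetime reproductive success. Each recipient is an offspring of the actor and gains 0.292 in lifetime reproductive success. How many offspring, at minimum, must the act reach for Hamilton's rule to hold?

r to an offspring = 0.5 (one parent–offspring link: r = (1/2)^1 = 1/2).
Hamilton's rule: n·r·B > C  ⇒  n > C/(r·B) = 1.15/(0.5·0.292) = 7.877.
The smallest integer exceeding 7.877 is 8.

8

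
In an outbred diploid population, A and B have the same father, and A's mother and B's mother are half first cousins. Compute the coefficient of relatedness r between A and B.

Independent pedigree routes through distinct common ancestors add.
A and B are related in two ways: half-sibs through their shared father (r = 1/4) and half second cousins through their mothers (r = 1/64).
r = 1/4 + 1/64 = 0.265625.

0.265625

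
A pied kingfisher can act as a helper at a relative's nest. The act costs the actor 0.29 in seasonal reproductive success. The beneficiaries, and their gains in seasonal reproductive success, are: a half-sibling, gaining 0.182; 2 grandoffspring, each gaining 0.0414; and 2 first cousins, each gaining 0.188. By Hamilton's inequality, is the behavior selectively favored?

Hamilton's rule: the trait is favored when the sum of r·B over every recipient exceeds the actor's cost C.
r to a half-sibling = 1/4 (half-sibs share one parent — one path of length 2: r = (1/2)^2 = 1/4).
r to a grandoffspring = 1/4 (two parent–offspring links: r = (1/2)^2 = 1/4).
r to a first cousin = 1/8 (first cousins share one grandparent pair — two paths of length 4: r = 2·(1/2)^4 = 1/8).
Summing one r·B term per recipient: 1·0.25·0.182 + 2·0.25·0.0414 + 2·0.125·0.188 = 0.1132.
0.1132 < 0.29: the indirect benefit is less than the cost.

No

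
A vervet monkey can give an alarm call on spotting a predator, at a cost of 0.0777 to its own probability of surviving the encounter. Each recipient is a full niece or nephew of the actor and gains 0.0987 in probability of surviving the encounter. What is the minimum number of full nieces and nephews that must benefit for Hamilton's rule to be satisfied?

4

r to a full niece or nephew = 0.25 (full aunt/uncle↔niece/nephew: two paths of length 3 through the shared grandparent pair: r = 2·(1/2)^3 = 1/4).
Hamilton's rule: n·r·B > C  ⇒  n > C/(r·B) = 0.0777/(0.25·0.0987) = 3.149.
The smallest integer exceeding 3.149 is 4.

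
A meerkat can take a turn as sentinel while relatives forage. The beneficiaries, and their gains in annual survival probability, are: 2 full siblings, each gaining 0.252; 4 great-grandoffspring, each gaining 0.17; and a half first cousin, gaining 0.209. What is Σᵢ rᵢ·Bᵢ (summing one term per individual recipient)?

r to a full sibling = 1/2 (full sibs share both parents — two paths of length 2: r = 2·(1/2)^2 = 1/2).
r to a great-grandoffspring = 1/8 (three parent–offspring links: r = (1/2)^3 = 1/8).
r to a half first cousin = 0.0625 (half first cousins share one grandparent — one path of length 4: r = (1/2)^4 = 1/16).
Summing one r·B term per recipient: 2·0.5·0.252 + 4·0.125·0.17 + 1·0.0625·0.209 = 0.3500625.

0.3500625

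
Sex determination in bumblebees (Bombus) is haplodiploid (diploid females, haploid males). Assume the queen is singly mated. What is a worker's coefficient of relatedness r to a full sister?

0.75

Haplodiploid full sisters inherit their father's entire haploid genome identically (contributing 1/2) and on average half of their mother's contribution (1/2 · 1/2 = 1/4); r = 1/2 + 1/4 = 3/4.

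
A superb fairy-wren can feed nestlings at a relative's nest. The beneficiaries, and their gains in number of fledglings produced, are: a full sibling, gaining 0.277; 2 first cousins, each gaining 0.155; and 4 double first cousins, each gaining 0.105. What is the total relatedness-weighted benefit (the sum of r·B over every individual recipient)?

r to a full sibling = 0.5 (full sibs share both parents — two paths of length 2: r = 2·(1/2)^2 = 1/2).
r to a first cousin = 1/8 (first cousins share one grandparent pair — two paths of length 4: r = 2·(1/2)^4 = 1/8).
r to a double first cousin = 0.25 (double first cousins share both grandparent pairs — four paths of length 4: r = 4·(1/2)^4 = 1/4).
Summing one r·B term per recipient: 1·0.5·0.277 + 2·0.125·0.155 + 4·0.25·0.105 = 0.28225.

0.28225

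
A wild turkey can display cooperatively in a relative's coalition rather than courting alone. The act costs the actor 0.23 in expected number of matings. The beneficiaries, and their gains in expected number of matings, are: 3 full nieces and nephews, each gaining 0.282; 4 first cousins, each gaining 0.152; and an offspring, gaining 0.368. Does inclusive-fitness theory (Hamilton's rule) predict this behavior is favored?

Hamilton's rule: the trait is favored when the sum of r·B over every recipient exceeds the actor's cost C.
r to a full niece or nephew = 1/4 (full aunt/uncle↔niece/nephew: two paths of length 3 through the shared grandparent pair: r = 2·(1/2)^3 = 1/4).
r to a first cousin = 1/8 (first cousins share one grandparent pair — two paths of length 4: r = 2·(1/2)^4 = 1/8).
r to an offspring = 1/2 (one parent–offspring link: r = (1/2)^1 = 1/2).
Summing one r·B term per recipient: 3·0.25·0.282 + 4·0.125·0.152 + 1·0.5·0.368 = 0.4715.
0.4715 > 0.23: the indirect benefit exceeds the cost.

Yes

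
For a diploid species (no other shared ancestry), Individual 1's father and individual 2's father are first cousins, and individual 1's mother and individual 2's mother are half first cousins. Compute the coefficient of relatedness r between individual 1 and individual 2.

Independent pedigree routes through distinct common ancestors add.
Individual 1 and individual 2 are related in two ways: second cousins through their fathers (r = 1/32) and half second cousins through their mothers (r = 1/64).
r = 1/32 + 1/64 = 3/64 = 0.046875.

0.046875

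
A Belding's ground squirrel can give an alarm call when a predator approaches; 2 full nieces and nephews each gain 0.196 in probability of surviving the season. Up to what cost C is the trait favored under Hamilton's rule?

0.098

r to a full niece or nephew = 1/4 (full aunt/uncle↔niece/nephew: two paths of length 3 through the shared grandparent pair: r = 2·(1/2)^3 = 1/4).
Hamilton's rule: n·r·B > C, so the trait is favored while C < n·r·B = 2·0.25·0.196 = 0.098.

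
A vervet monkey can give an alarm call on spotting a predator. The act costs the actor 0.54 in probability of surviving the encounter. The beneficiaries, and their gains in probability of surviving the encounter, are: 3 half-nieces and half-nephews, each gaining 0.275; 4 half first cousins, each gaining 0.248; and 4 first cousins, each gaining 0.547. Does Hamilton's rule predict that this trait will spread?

Hamilton's rule: the trait is favored when the sum of r·B over every recipient exceeds the actor's cost C.
r to a half-niece or half-nephew = 1/8 (half-aunt/uncle↔niece/nephew: one path of length 3: r = (1/2)^3 = 1/8).
r to a half first cousin = 1/16 (half first cousins share one grandparent — one path of length 4: r = (1/2)^4 = 1/16).
r to a first cousin = 1/8 (first cousins share one grandparent pair — two paths of length 4: r = 2·(1/2)^4 = 1/8).
Summing one r·B term per recipient: 3·0.125·0.275 + 4·0.0625·0.248 + 4·0.125·0.547 = 0.438625.
0.438625 < 0.54: the indirect benefit is less than the cost.

No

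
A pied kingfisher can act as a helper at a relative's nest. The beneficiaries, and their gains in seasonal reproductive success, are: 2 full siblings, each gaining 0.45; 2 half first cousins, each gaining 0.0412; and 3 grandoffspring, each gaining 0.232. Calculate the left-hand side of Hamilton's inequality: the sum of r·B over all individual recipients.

r to a full sibling = 1/2 (full sibs share both parents — two paths of length 2: r = 2·(1/2)^2 = 1/2).
r to a half first cousin = 1/16 (half first cousins share one grandparent — one path of length 4: r = (1/2)^4 = 1/16).
r to a grandoffspring = 0.25 (two parent–offspring links: r = (1/2)^2 = 1/4).
Summing one r·B term per recipient: 2·0.5·0.45 + 2·0.0625·0.0412 + 3·0.25·0.232 = 0.62915.

0.62915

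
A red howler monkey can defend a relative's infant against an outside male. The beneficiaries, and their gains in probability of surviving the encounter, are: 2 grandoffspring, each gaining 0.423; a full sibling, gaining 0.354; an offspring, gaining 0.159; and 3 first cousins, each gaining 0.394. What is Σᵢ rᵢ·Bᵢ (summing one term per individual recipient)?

0.61575

r to a grandoffspring = 0.25 (two parent–offspring links: r = (1/2)^2 = 1/4).
r to a full sibling = 1/2 (full sibs share both parents — two paths of length 2: r = 2·(1/2)^2 = 1/2).
r to an offspring = 1/2 (one parent–offspring link: r = (1/2)^1 = 1/2).
r to a first cousin = 1/8 (first cousins share one grandparent pair — two paths of length 4: r = 2·(1/2)^4 = 1/8).
Summing one r·B term per recipient: 2·0.25·0.423 + 1·0.5·0.354 + 1·0.5·0.159 + 3·0.125·0.394 = 0.61575.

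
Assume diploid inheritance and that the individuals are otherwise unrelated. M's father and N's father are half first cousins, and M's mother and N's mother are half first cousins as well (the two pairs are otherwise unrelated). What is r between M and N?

0.03125

Wright's path rule: contributions from independent ancestry routes add.
M and N are related in two ways: half second cousins through their fathers (r = 1/64) and half second cousins through their mothers (r = 1/64).
r = 1/64 + 1/64 = 0.03125.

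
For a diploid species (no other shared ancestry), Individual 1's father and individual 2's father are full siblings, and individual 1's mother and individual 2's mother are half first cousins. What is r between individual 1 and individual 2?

0.140625

With two independent routes of shared ancestry, r is the sum of the two contributions.
Individual 1 and individual 2 are related in two ways: first cousins through their fathers (r = 1/8) and half second cousins through their mothers (r = 1/64).
r = 1/8 + 1/64 = 9/64 = 0.140625.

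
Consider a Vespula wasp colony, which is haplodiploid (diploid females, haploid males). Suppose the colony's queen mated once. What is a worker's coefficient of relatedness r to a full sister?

Haplodiploid full sisters inherit their father's entire haploid genome identically (contributing 1/2) and on average half of their mother's contribution (1/2 · 1/2 = 1/4); r = 1/2 + 1/4 = 3/4.

0.75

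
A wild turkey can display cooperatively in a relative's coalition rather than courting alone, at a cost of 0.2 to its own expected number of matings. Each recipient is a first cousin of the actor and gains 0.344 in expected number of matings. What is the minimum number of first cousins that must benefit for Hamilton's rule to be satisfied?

r to a first cousin = 0.125 (first cousins share one grandparent pair — two paths of length 4: r = 2·(1/2)^4 = 1/8).
Hamilton's rule: n·r·B > C  ⇒  n > C/(r·B) = 0.2/(0.125·0.344) = 4.651.
The smallest integer exceeding 4.651 is 5.

5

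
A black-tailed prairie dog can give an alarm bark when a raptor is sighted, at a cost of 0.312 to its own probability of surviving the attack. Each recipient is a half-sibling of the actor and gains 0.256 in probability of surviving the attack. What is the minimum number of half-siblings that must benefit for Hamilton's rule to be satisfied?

5

r to a half-sibling = 0.25 (half-sibs share one parent — one path of length 2: r = (1/2)^2 = 1/4).
Hamilton's rule: n·r·B > C  ⇒  n > C/(r·B) = 0.312/(0.25·0.256) = 4.875.
The smallest integer exceeding 4.875 is 5.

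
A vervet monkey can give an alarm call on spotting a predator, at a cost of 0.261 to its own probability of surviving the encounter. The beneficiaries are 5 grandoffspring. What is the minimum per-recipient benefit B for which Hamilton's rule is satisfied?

0.2088

r to a grandoffspring = 1/4 (two parent–offspring links: r = (1/2)^2 = 1/4).
Hamilton's rule with n recipients of equal r: n·r·B > C, so B > C/(n·r) = 0.261/(5·0.25) = 0.2088.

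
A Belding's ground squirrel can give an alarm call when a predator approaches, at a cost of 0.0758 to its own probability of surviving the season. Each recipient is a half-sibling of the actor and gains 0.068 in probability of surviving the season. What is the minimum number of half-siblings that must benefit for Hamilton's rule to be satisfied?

5

r to a half-sibling = 0.25 (half-sibs share one parent — one path of length 2: r = (1/2)^2 = 1/4).
Hamilton's rule: n·r·B > C  ⇒  n > C/(r·B) = 0.0758/(0.25·0.068) = 4.459.
The smallest integer exceeding 4.459 is 5.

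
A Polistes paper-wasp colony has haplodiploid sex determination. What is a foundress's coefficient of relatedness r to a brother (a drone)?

0.25

Her haploid brother carries none of their father's genes and a random half of their mother's genome; that half matches the maternal half of her own genome with probability 1/2: r = 1/2 · 1/2 = 1/4.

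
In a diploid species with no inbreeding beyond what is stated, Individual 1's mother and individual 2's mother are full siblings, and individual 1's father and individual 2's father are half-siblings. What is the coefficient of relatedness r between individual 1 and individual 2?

0.1875

Wright's path rule: contributions from independent ancestry routes add.
Individual 1 and individual 2 are related in two ways: first cousins through their mothers (r = 1/8) and half first cousins through their fathers (r = 1/16).
r = 1/8 + 1/16 = 0.1875.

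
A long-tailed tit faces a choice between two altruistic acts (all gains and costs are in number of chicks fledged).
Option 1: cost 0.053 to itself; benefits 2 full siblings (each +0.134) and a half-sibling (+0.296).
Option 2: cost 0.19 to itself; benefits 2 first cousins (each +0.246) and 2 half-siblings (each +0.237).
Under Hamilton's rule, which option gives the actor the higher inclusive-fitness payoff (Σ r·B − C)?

Option 1

Option 1: r to a full sibling = 0.5.
Option 1: r to a half-sibling = 0.25.
Option 1: Σ r·B − C = (2·0.5·0.134 + 1·0.25·0.296) − 0.053 = 0.155.
Option 2: r to a first cousin = 0.125.
Option 2: r to a half-sibling = 0.25.
Option 2: Σ r·B − C = (2·0.125·0.246 + 2·0.25·0.237) − 0.19 = -0.01.
Option 1 has the higher net inclusive-fitness payoff.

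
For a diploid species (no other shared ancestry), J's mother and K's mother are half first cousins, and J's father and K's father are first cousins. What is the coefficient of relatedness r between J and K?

Independent pedigree routes through distinct common ancestors add.
J and K are related in two ways: half second cousins through their mothers (r = 1/64) and second cousins through their fathers (r = 1/32).
r = 1/64 + 1/32 = 0.046875.

0.046875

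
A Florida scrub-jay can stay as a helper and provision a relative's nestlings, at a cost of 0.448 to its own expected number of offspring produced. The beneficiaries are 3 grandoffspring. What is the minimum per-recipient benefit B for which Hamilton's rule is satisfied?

r to a grandoffspring = 1/4 (two parent–offspring links: r = (1/2)^2 = 1/4).
Hamilton's rule with n recipients of equal r: n·r·B > C, so B > C/(n·r) = 0.448/(3·0.25) = 0.5973.

0.5973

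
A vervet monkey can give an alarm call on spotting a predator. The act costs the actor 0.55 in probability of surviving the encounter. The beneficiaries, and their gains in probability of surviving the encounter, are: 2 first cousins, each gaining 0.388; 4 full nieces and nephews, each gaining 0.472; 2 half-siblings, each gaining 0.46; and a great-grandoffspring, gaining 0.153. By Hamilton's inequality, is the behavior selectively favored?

Hamilton's rule: the trait is favored when the sum of r·B over every recipient exceeds the actor's cost C.
r to a first cousin = 0.125 (first cousins share one grandparent pair — two paths of length 4: r = 2·(1/2)^4 = 1/8).
r to a full niece or nephew = 0.25 (full aunt/uncle↔niece/nephew: two paths of length 3 through the shared grandparent pair: r = 2·(1/2)^3 = 1/4).
r to a half-sibling = 1/4 (half-sibs share one parent — one path of length 2: r = (1/2)^2 = 1/4).
r to a great-grandoffspring = 1/8 (three parent–offspring links: r = (1/2)^3 = 1/8).
Summing one r·B term per recipient: 2·0.125·0.388 + 4·0.25·0.472 + 2·0.25·0.46 + 1·0.125·0.153 = 0.818125.
0.818125 > 0.55: the indirect benefit exceeds the cost.

Yes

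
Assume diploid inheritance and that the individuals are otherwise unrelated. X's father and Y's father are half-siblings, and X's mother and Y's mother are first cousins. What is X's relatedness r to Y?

With two independent routes of shared ancestry, r is the sum of the two contributions.
X and Y are related in two ways: half first cousins through their fathers (r = 1/16) and second cousins through their mothers (r = 1/32).
r = 1/16 + 1/32 = 3/32 = 0.09375.

0.09375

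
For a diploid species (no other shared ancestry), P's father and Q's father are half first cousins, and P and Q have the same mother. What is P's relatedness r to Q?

Independent pedigree routes through distinct common ancestors add.
P and Q are related in two ways: half second cousins through their fathers (r = 1/64) and half-sibs through their shared mother (r = 1/4).
r = 1/64 + 1/4 = 0.265625.

0.265625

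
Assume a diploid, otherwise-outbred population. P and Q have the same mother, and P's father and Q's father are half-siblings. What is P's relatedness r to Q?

0.3125

Independent pedigree routes through distinct common ancestors add.
P and Q are related in two ways: half-sibs through their shared mother (r = 1/4) and half first cousins through their fathers (r = 1/16).
r = 1/4 + 1/16 = 0.3125.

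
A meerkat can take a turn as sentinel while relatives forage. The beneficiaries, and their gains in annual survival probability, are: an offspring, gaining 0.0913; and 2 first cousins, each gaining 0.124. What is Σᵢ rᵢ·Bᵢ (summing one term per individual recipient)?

0.07665

r to an offspring = 1/2 (one parent–offspring link: r = (1/2)^1 = 1/2).
r to a first cousin = 0.125 (first cousins share one grandparent pair — two paths of length 4: r = 2·(1/2)^4 = 1/8).
Summing one r·B term per recipient: 1·0.5·0.0913 + 2·0.125·0.124 = 0.07665.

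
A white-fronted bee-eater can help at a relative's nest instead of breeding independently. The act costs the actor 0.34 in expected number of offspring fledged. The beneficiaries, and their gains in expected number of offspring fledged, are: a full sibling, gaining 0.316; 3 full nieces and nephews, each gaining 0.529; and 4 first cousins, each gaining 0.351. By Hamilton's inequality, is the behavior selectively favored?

Yes

Hamilton's rule: the trait is favored when the sum of r·B over every recipient exceeds the actor's cost C.
r to a full sibling = 0.5 (full sibs share both parents — two paths of length 2: r = 2·(1/2)^2 = 1/2).
r to a full niece or nephew = 1/4 (full aunt/uncle↔niece/nephew: two paths of length 3 through the shared grandparent pair: r = 2·(1/2)^3 = 1/4).
r to a first cousin = 1/8 (first cousins share one grandparent pair — two paths of length 4: r = 2·(1/2)^4 = 1/8).
Summing one r·B term per recipient: 1·0.5·0.316 + 3·0.25·0.529 + 4·0.125·0.351 = 0.73025.
0.73025 > 0.34: the indirect benefit exceeds the cost.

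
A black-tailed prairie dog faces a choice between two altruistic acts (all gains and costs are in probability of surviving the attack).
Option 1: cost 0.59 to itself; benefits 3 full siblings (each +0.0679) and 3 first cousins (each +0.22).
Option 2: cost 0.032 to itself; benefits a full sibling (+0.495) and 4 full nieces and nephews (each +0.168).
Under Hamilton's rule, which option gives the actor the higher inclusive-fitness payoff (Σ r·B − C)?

Option 2

Option 1: r to a full sibling = 0.5.
Option 1: r to a first cousin = 0.125.
Option 1: Σ r·B − C = (3·0.5·0.0679 + 3·0.125·0.22) − 0.59 = -0.40565.
Option 2: r to a full sibling = 0.5.
Option 2: r to a full niece or nephew = 0.25.
Option 2: Σ r·B − C = (1·0.5·0.495 + 4·0.25·0.168) − 0.032 = 0.3835.
Option 2 has the higher net inclusive-fitness payoff.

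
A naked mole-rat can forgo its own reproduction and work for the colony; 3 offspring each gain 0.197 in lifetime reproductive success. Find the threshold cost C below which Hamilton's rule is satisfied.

r to an offspring = 0.5 (one parent–offspring link: r = (1/2)^1 = 1/2).
Hamilton's rule: n·r·B > C, so the trait is favored while C < n·r·B = 3·0.5·0.197 = 0.2955.

0.2955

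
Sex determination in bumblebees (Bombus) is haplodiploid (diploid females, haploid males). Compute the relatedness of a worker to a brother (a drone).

0.25

Her haploid brother carries none of their father's genes and a random half of their mother's genome; that half matches the maternal half of her own genome with probability 1/2: r = 1/2 · 1/2 = 1/4.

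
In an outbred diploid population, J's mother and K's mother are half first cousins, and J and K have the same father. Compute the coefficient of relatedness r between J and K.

0.265625

With two independent routes of shared ancestry, r is the sum of the two contributions.
J and K are related in two ways: half second cousins through their mothers (r = 1/64) and half-sibs through their shared father (r = 1/4).
r = 1/64 + 1/4 = 0.265625.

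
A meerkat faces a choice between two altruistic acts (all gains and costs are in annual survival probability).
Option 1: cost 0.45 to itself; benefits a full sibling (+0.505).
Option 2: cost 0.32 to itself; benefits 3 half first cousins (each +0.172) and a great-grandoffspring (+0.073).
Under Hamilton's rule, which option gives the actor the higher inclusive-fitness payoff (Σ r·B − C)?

Option 1

Option 1: r to a full sibling = 0.5.
Option 1: Σ r·B − C = (1·0.5·0.505) − 0.45 = -0.1975.
Option 2: r to a half first cousin = 0.0625.
Option 2: r to a great-grandoffspring = 0.125.
Option 2: Σ r·B − C = (3·0.0625·0.172 + 1·0.125·0.073) − 0.32 = -0.278625.
Option 1 has the higher net inclusive-fitness payoff.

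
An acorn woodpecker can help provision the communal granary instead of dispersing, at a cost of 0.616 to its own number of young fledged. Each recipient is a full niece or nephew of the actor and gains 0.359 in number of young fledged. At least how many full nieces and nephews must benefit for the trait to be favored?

7

r to a full niece or nephew = 0.25 (full aunt/uncle↔niece/nephew: two paths of length 3 through the shared grandparent pair: r = 2·(1/2)^3 = 1/4).
Hamilton's rule: n·r·B > C  ⇒  n > C/(r·B) = 0.616/(0.25·0.359) = 6.864.
The smallest integer exceeding 6.864 is 7.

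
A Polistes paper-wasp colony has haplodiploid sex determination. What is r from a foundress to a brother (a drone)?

Her haploid brother carries none of their father's genes and a random half of their mother's genome; that half matches the maternal half of her own genome with probability 1/2: r = 1/2 · 1/2 = 1/4.

0.25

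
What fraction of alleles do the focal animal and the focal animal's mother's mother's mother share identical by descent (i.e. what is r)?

0.125

Each parent–offspring link contributes a factor of 1/2, and independent paths through distinct common ancestors add.
Three parent–offspring links: r = (1/2)^3 = 1/8.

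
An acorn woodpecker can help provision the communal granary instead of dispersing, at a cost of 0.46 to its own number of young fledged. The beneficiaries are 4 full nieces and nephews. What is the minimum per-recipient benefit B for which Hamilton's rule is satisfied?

0.46

r to a full niece or nephew = 1/4 (full aunt/uncle↔niece/nephew: two paths of length 3 through the shared grandparent pair: r = 2·(1/2)^3 = 1/4).
Hamilton's rule with n recipients of equal r: n·r·B > C, so B > C/(n·r) = 0.46/(4·0.25) = 0.46.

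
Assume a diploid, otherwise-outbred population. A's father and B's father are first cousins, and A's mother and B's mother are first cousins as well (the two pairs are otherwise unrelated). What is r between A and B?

Independent pedigree routes through distinct common ancestors add.
A and B are related in two ways: second cousins through their fathers (r = 1/32) and second cousins through their mothers (r = 1/32).
r = 1/32 + 1/32 = 1/16 = 0.0625.

0.0625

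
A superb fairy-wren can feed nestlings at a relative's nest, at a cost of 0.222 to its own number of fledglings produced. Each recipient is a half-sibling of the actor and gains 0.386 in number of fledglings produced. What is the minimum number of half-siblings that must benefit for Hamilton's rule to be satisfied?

3

r to a half-sibling = 1/4 (half-sibs share one parent — one path of length 2: r = (1/2)^2 = 1/4).
Hamilton's rule: n·r·B > C  ⇒  n > C/(r·B) = 0.222/(0.25·0.386) = 2.301.
The smallest integer exceeding 2.301 is 3.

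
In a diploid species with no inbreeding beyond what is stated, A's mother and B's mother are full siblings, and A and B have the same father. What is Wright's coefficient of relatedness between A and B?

Relatedness sums over independent paths through distinct common ancestors.
A and B are related in two ways: first cousins through their mothers (r = 1/8) and half-sibs through their shared father (r = 1/4).
r = 1/8 + 1/4 = 3/8 = 0.375.

0.375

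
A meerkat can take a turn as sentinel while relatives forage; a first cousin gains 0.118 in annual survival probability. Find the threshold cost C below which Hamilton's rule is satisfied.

0.01475

r to a first cousin = 0.125 (first cousins share one grandparent pair — two paths of length 4: r = 2·(1/2)^4 = 1/8).
Hamilton's rule: n·r·B > C, so the trait is favored while C < n·r·B = 1·0.125·0.118 = 0.01475.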